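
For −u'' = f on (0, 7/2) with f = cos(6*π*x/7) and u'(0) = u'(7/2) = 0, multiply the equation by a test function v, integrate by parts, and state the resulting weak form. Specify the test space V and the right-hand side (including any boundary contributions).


V = H^1(0, 7/2) (no boundary constraint on v; u is determined up to an additive constant); weak form: ∫_0^7/2 u'v' dx = ∫_0^7/2 (cos(6*π*x/7)) v dx for all v ∈ V.

Multiply both sides by a test function v and integrate from 0 to 7/2:
  ∫_0^7/2 −u''(x) v(x) dx = ∫_0^7/2 f(x) v(x) dx.
Integrate the LHS by parts once:
  ∫_0^7/2 −u'' v dx = −[u'(x) v(x)]_0^7/2 + ∫_0^7/2 u'(x) v'(x) dx.
Thus ∫_0^7/2 u'(x) v'(x) dx = ∫_0^7/2 f(x) v(x) dx + [u'(x) v(x)]_0^7/2.
Choose V so that boundary terms are either known or forced to vanish.
u has homogeneous Neumann: u'(0) = u'(7/2) = 0. So [u' v]_0^7/2 = 0·v(7/2) − 0·v(0) = 0 for any v; take V = H^1(0, 7/2).
Weak formulation: find u (satisfying any essential BC) such that ∫_0^7/2 u'(x) v'(x) dx = ∫_0^7/2 f v dx for all v ∈ V (homogeneous Neumann, so boundary terms vanish).
Substituting f(x) = cos(6*π*x/7), the right-hand side is ∫_0^7/2 (cos(6*π*x/7)) v dx.
Compatibility check (pure Neumann): taking v ≡ 1 ∈ V gives 0 = ∫_0^7/2 f dx + (0) − (0), i.e. ∫_0^7/2 f dx must equal u'(0) − u'(7/2) = 0. Indeed ∫_0^7/2 (cos(6*π*x/7)) dx = 0, so the data are compatible. The solution is then unique only up to an additive constant (fix it e.g. by requiring ∫_0^7/2 u dx = 0).


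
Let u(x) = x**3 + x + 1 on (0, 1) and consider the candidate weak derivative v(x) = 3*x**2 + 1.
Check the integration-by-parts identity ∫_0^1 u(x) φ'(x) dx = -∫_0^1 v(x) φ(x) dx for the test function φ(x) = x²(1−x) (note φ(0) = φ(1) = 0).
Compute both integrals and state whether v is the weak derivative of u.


LHS = -11/60, RHS = -11/60. Yes, v = u' weakly.

u(x) = x**3 + x + 1, classical derivative u'(x) = 3*x**2 + 1.
φ(x) = x²(1−x), so φ'(x) = x*(2 - 3*x).
Note φ(0) = φ(1) = 0, so the boundary term u·φ vanishes.
LHS = ∫_0^1 u(x) φ'(x) dx = ∫_0^1 (-3*x^5 + 2*x^4 - 3*x^3 - x^2 + 2*x) dx. Term by term:
  ∫_0^1 -3*x^5 dx = -1/2;  ∫_0^1 2*x^4 dx = 2/5;  ∫_0^1 -3*x^3 dx = -3/4;
  ∫_0^1 -x^2 dx = -1/3;  ∫_0^1 2*x dx = 1.
Sum: -1/2 + 2/5 − 3/4 − 1/3 + 1 = -11/60.
So LHS = -11/60.
∫_0^1 v(x) φ(x) dx = ∫_0^1 (-3*x^5 + 3*x^4 - x^3 + x^2) dx. Term by term:
  ∫_0^1 -3*x^5 dx = -1/2;  ∫_0^1 3*x^4 dx = 3/5;  ∫_0^1 -x^3 dx = -1/4;
  ∫_0^1 x^2 dx = 1/3.
Sum: -1/2 + 3/5 − 1/4 + 1/3 = 11/60.
So RHS = -∫_0^1 v(x) φ(x) dx = -11/60.
LHS = RHS, so the identity holds for this test φ.
Moreover u is smooth here and v(x) = u'(x) = 3*x**2 + 1 pointwise, so the identity holds for every test function. Hence v is the weak derivative of u.


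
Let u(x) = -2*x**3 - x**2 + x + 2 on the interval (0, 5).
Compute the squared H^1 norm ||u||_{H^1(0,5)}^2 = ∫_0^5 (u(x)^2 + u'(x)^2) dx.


||u||_{H^1}^2 = 3252425/42

The H^1 norm (squared) on an interval (0, L) is
  ||u||_{H^1}^2 = ∫_0^L u(x)^2 dx + ∫_0^L u'(x)^2 dx.
Compute u'(x) = -6*x**2 - 2*x + 1.
Then u(x)^2 = 4*x**6 + 4*x**5 - 3*x**4 - 10*x**3 - 3*x**2 + 4*x + 4 and u'(x)^2 = 36*x**4 + 24*x**3 - 8*x**2 - 4*x + 1.
Integrate each monomial from 0 to 5 using ∫_0^5 c·x^n dx = c·5^(n+1)/(n+1):
  ∫_0^5 u(x)^2 dx = ∫_0^5 (4*x^6 + 4*x^5 - 3*x^4 - 10*x^3 - 3*x^2 + 4*x + 4) dx. Term by term:
    ∫_0^5 4*x^6 dx = 312500/7;  ∫_0^5 4*x^5 dx = 31250/3;  ∫_0^5 -3*x^4 dx = -1875;
    ∫_0^5 -10*x^3 dx = -3125/2;  ∫_0^5 -3*x^2 dx = -125;  ∫_0^5 4*x dx = 50;
    ∫_0^5 4 dx = 20.
  Sum: 312500/7 + 31250/3 − 1875 − 3125/2 − 125 + 50 + 20 = 2165815/42.
  ∫_0^5 u'(x)^2 dx = ∫_0^5 (36*x^4 + 24*x^3 - 8*x^2 - 4*x + 1) dx. Term by term:
    ∫_0^5 36*x^4 dx = 22500;  ∫_0^5 24*x^3 dx = 3750;  ∫_0^5 -8*x^2 dx = -1000/3;
    ∫_0^5 -4*x dx = -50;  ∫_0^5 1 dx = 5.
  Sum: 22500 + 3750 − 1000/3 − 50 + 5 = 77615/3.
Adding: ||u||_{H^1}^2 = 2165815/42 + 77615/3 = 3252425/42.


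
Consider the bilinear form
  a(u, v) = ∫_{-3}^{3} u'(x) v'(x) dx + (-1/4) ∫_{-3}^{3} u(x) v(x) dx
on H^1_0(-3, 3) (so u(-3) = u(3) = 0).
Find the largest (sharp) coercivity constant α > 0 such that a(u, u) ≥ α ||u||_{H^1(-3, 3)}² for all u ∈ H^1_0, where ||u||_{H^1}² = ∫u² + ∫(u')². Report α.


α = (-9 + π^2)/(π^2 + 36)

Coercivity of a(·,·) on H^1_0(-3, 3) means a(u, u) ≥ α ||u||_{H^1}² for every u ∈ H^1_0.
The interval has length L = 6, and Poincaré/coercivity depend only on L. Here a(u, u) = ∫(u')² + (-1/4)·∫u².
Here c = -1/4 < 0 with |c| < (π/L)² = π^2/36, so coercivity still holds. The condition a(u,u) ≥ α||u||_{H^1}² reads (1−α)∫(u')² ≥ (α−c)∫u². Any admissible α is ≤ 1 (rapidly oscillating u have ∫u²/∫(u')² → 0), and α = 1 would force 0 ≥ (1−c)∫u², impossible since c < 1; so 1−α > 0. By the sharp Poincaré inequality on H^1_0 of an interval of length L, ∫(u')² ≥ (π/L)²∫u² with equality for the first sine mode sin(π(x−x₀)/L) (x₀ the left endpoint), so the inequality holds for all u iff (1−α)(π/L)² ≥ α − c, i.e. α ≤ ((π/L)² + c)/((π/L)² + 1) = (1 + c(L/π)²)/(1 + (L/π)²). (Direct route, valid since c ≤ 0: Poincaré gives c∫u² ≥ c(L/π)²∫(u')², so a(u,u) ≥ (1 + c(L/π)²)∫(u')², while ||u||_{H^1}² ≤ (1 + (L/π)²)∫(u')²; dividing yields the same α.) With (π/L)² = π^2/36 and c = -1/4, the largest admissible constant is α = ((π/L)² + c)/((π/L)² + 1).
Simplifying, α = (-9 + π^2)/(π^2 + 36).


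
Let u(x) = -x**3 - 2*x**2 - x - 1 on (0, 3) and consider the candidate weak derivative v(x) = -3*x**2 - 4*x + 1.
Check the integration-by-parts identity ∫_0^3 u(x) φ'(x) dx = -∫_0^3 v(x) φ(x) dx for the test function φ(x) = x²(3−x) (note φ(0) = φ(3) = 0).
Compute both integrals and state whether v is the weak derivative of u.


LHS = 513/4, RHS = 459/4. No, v is not the weak derivative of u.

u(x) = -x**3 - 2*x**2 - x - 1, classical derivative u'(x) = -3*x**2 - 4*x - 1.
φ(x) = x²(3−x), so φ'(x) = 3*x*(2 - x).
Note φ(0) = φ(3) = 0, so the boundary term u·φ vanishes.
LHS = ∫_0^3 u(x) φ'(x) dx = ∫_0^3 (3*x^5 - 9*x^3 - 3*x^2 - 6*x) dx. Term by term:
  ∫_0^3 3*x^5 dx = 729/2;  ∫_0^3 -9*x^3 dx = -729/4;  ∫_0^3 -3*x^2 dx = -27;
  ∫_0^3 -6*x dx = -27.
Sum: 729/2 − 729/4 − 27 − 27 = 513/4.
So LHS = 513/4.
∫_0^3 v(x) φ(x) dx = ∫_0^3 (3*x^5 - 5*x^4 - 13*x^3 + 3*x^2) dx. Term by term:
  ∫_0^3 3*x^5 dx = 729/2;  ∫_0^3 -5*x^4 dx = -243;  ∫_0^3 -13*x^3 dx = -1053/4;
  ∫_0^3 3*x^2 dx = 27.
Sum: 729/2 − 243 − 1053/4 + 27 = -459/4.
So RHS = -∫_0^3 v(x) φ(x) dx = 459/4.
LHS − RHS = 27/2 ≠ 0, so the identity fails.
(For a valid weak derivative the identity must hold for EVERY test function, in particular this one. The failure shows v is NOT the weak derivative of u.)
Correct weak derivative would be u'(x) = -3*x**2 - 4*x - 1.


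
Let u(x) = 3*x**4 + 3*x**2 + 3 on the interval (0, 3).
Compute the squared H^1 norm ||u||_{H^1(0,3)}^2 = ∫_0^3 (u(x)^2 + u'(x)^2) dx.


||u||_{H^1}^2 = 2769201/35

The H^1 norm (squared) on an interval (0, L) is
  ||u||_{H^1}^2 = ∫_0^L u(x)^2 dx + ∫_0^L u'(x)^2 dx.
Compute u'(x) = 12*x**3 + 6*x.
Then u(x)^2 = 9*x**8 + 18*x**6 + 27*x**4 + 18*x**2 + 9 and u'(x)^2 = 144*x**6 + 144*x**4 + 36*x**2.
Integrate each monomial from 0 to 3 using ∫_0^3 c·x^n dx = c·3^(n+1)/(n+1):
  ∫_0^3 u(x)^2 dx = ∫_0^3 (9*x^8 + 18*x^6 + 27*x^4 + 18*x^2 + 9) dx. Term by term:
    ∫_0^3 9*x^8 dx = 19683;  ∫_0^3 18*x^6 dx = 39366/7;  ∫_0^3 27*x^4 dx = 6561/5;
    ∫_0^3 18*x^2 dx = 162;  ∫_0^3 9 dx = 27.
  Sum: 19683 + 39366/7 + 6561/5 + 162 + 27 = 938277/35.
  ∫_0^3 u'(x)^2 dx = ∫_0^3 (144*x^6 + 144*x^4 + 36*x^2) dx. Term by term:
    ∫_0^3 144*x^6 dx = 314928/7;  ∫_0^3 144*x^4 dx = 34992/5;  ∫_0^3 36*x^2 dx = 324.
  Sum: 314928/7 + 34992/5 + 324 = 1830924/35.
Adding: ||u||_{H^1}^2 = 938277/35 + 1830924/35 = 2769201/35.


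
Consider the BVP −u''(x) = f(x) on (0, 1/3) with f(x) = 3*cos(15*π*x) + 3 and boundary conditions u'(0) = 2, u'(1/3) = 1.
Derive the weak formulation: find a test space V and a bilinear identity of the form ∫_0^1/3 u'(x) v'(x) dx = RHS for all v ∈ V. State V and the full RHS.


V = H^1(0, 1/3) (v unrestricted at boundary; u is determined up to an additive constant); weak form: ∫_0^1/3 u'v' dx = ∫_0^1/3 (3*cos(15*π*x) + 3) v dx + v(1/3) − 2·v(0) for all v ∈ V.

Multiply both sides by a test function v and integrate from 0 to 1/3:
  ∫_0^1/3 −u''(x) v(x) dx = ∫_0^1/3 f(x) v(x) dx.
Integrate the LHS by parts once:
  ∫_0^1/3 −u'' v dx = −[u'(x) v(x)]_0^1/3 + ∫_0^1/3 u'(x) v'(x) dx.
Thus ∫_0^1/3 u'(x) v'(x) dx = ∫_0^1/3 f(x) v(x) dx + [u'(x) v(x)]_0^1/3.
Choose V so that boundary terms are either known or forced to vanish.
u has inhomogeneous Neumann u'(0) = 2, u'(1/3) = 1. [u' v]_0^1/3 = (1)·v(1/3) − (2)·v(0) = v(1/3) − 2·v(0). Take V = H^1(0, 1/3); boundary term becomes part of RHS.
Weak formulation: find u (satisfying any essential BC) such that ∫_0^1/3 u'(x) v'(x) dx = ∫_0^1/3 f v dx + v(1/3) − 2·v(0) for all v ∈ V (Neumann data are natural BCs: they enter the RHS as boundary terms).
Substituting f(x) = 3*cos(15*π*x) + 3, the right-hand side is ∫_0^1/3 (3*cos(15*π*x) + 3) v dx + v(1/3) − 2·v(0).
Compatibility check (pure Neumann): taking v ≡ 1 ∈ V gives 0 = ∫_0^1/3 f dx + (1) − (2), i.e. ∫_0^1/3 f dx must equal u'(0) − u'(1/3) = 1. Indeed ∫_0^1/3 (3*cos(15*π*x) + 3) dx = 1, so the data are compatible. The solution is then unique only up to an additive constant (fix it e.g. by requiring ∫_0^1/3 u dx = 0).


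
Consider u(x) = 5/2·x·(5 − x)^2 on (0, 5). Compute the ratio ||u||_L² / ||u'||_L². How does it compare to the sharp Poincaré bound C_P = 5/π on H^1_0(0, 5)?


||u||_L² / ||u'||_L² = 5*sqrt(14)/14 < C_P = 5/π.

u(x) = 5/2·x·(5 − x)^2, so u'(x) = 15*x^2/2 - 50*x + 125/2.
u(x) = 5/2·x·(5 − x)^2 vanishes at x = 0 and x = 5, so u ∈ H^1_0(0, 5). Differentiate via the product rule and integrate the resulting polynomials term by term.
  ∫_0^5 u² dx = ∫_0^5 (25*x^6/4 - 125*x^5 + 1875*x^4/2 - 3125*x^3 + 15625*x^2/4) dx. Term by term:
    ∫_0^5 25*x^6/4 dx = 1953125/28;  ∫_0^5 -125*x^5 dx = -1953125/6;  ∫_0^5 1875*x^4/2 dx = 1171875/2;
    ∫_0^5 -3125*x^3 dx = -1953125/4;  ∫_0^5 15625*x^2/4 dx = 1953125/12.
  Sum: 1953125/28 − 1953125/6 + 1171875/2 − 1953125/4 + 1953125/12 = 390625/84.
  ∫_0^5 (u')² dx = ∫_0^5 (225*x^4/4 - 750*x^3 + 6875*x^2/2 - 6250*x + 15625/4) dx. Term by term:
    ∫_0^5 225*x^4/4 dx = 140625/4;  ∫_0^5 -750*x^3 dx = -234375/2;  ∫_0^5 6875*x^2/2 dx = 859375/6;
    ∫_0^5 -6250*x dx = -78125;  ∫_0^5 15625/4 dx = 78125/4.
  Sum: 140625/4 − 234375/2 + 859375/6 − 78125 + 78125/4 = 15625/6.
∫_0^5 u² dx = 390625/84, so ||u||_L² = 625*sqrt(21)/42.
∫_0^5 (u')² dx = 15625/6, so ||u'||_L² = 125*sqrt(6)/6.
Ratio ||u||_L² / ||u'||_L² = 5*sqrt(14)/14.
Sharp Poincaré constant on H^1_0(0, 5) is C_P = L/π = 5/π, achieved by sin(π/5·x).
A polynomial bump cannot attain the sharp Poincaré constant (only the first sine eigenfunction does), so the ratio is strictly less than C_P, consistent with ||u||_L² ≤ C_P ||u'||_L².


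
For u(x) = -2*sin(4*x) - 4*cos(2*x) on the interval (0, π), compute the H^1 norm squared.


||u||_{H^1(0,π)}^2 = 74*π

u'(x) = 8*sin(2*x) - 8*cos(4*x).
Expand u² and (u')² and integrate term by term on (0, π), using: for integers n ≥ 1, ∫_0^π sin²(nx) dx = ∫_0^π cos²(nx) dx = π/2; for n ≠ n', ∫_0^π sin(nx)sin(n'x) dx = ∫_0^π cos(nx)cos(n'x) dx = 0; and by product-to-sum, ∫_0^π sin(nx)cos(n'x) dx = ½∫_0^π [sin((n+n')x) + sin((n−n')x)] dx, which is 0 when n+n' is even and 2n/(n²−n'²) when n+n' is odd (it need not vanish on (0, π)).
  u² squared terms: (-4)²·∫cos(2x)² dx = 16·π/2 = 8*π;  (-2)²·∫sin(4x)² dx = 4·π/2 = 2*π.
  u² cross terms: 2·(-4)·(-2)·∫cos(2x)·sin(4x) dx = 16·(0) = 0.
  So ∫_0^π u² dx = 8*π + 2*π + 0 = 10*π.
  (u')² squared terms: (-8)²·∫cos(4x)² dx = 64·π/2 = 32*π;  (8)²·∫sin(2x)² dx = 64·π/2 = 32*π.
  (u')² cross terms: 2·(-8)·(8)·∫cos(4x)·sin(2x) dx = -128·(0) = 0.
  So ∫_0^π (u')² dx = 32*π + 32*π + 0 = 64*π.
||u||_{H^1}^2 = (10*π) + (64*π) = 74*π.


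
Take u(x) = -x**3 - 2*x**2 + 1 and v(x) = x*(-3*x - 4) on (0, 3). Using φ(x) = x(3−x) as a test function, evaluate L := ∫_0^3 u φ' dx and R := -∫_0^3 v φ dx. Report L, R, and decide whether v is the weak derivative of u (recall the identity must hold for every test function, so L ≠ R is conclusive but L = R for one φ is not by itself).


LHS = 1269/20, RHS = 1269/20. Yes, v = u' weakly.

u(x) = -x**3 - 2*x**2 + 1, classical derivative u'(x) = -3*x**2 - 4*x.
φ(x) = x(3−x), so φ'(x) = 3 - 2*x.
Note φ(0) = φ(3) = 0, so the boundary term u·φ vanishes.
LHS = ∫_0^3 u(x) φ'(x) dx = ∫_0^3 (2*x^4 + x^3 - 6*x^2 - 2*x + 3) dx. Term by term:
  ∫_0^3 2*x^4 dx = 486/5;  ∫_0^3 x^3 dx = 81/4;  ∫_0^3 -6*x^2 dx = -54;
  ∫_0^3 -2*x dx = -9;  ∫_0^3 3 dx = 9.
Sum: 486/5 + 81/4 − 54 − 9 + 9 = 1269/20.
So LHS = 1269/20.
∫_0^3 v(x) φ(x) dx = ∫_0^3 (3*x^4 - 5*x^3 - 12*x^2) dx. Term by term:
  ∫_0^3 3*x^4 dx = 729/5;  ∫_0^3 -5*x^3 dx = -405/4;  ∫_0^3 -12*x^2 dx = -108.
Sum: 729/5 − 405/4 − 108 = -1269/20.
So RHS = -∫_0^3 v(x) φ(x) dx = 1269/20.
LHS = RHS, so the identity holds for this test φ.
Moreover u is smooth here and v(x) = u'(x) = -3*x**2 - 4*x pointwise, so the identity holds for every test function. Hence v is the weak derivative of u.


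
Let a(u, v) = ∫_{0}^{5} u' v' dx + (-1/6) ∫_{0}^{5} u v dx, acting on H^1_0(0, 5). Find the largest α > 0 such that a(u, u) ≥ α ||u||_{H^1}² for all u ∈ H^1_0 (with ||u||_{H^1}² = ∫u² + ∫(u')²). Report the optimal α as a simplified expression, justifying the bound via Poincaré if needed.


α = (-25/6 + π^2)/(π^2 + 25)

Coercivity of a(·,·) on H^1_0(0, 5) means a(u, u) ≥ α ||u||_{H^1}² for every u ∈ H^1_0.
The interval has length L = 5, and Poincaré/coercivity depend only on L. Here a(u, u) = ∫(u')² + (-1/6)·∫u².
Here c = -1/6 < 0 with |c| < (π/L)² = π^2/25, so coercivity still holds. The condition a(u,u) ≥ α||u||_{H^1}² reads (1−α)∫(u')² ≥ (α−c)∫u². Any admissible α is ≤ 1 (rapidly oscillating u have ∫u²/∫(u')² → 0), and α = 1 would force 0 ≥ (1−c)∫u², impossible since c < 1; so 1−α > 0. By the sharp Poincaré inequality on H^1_0 of an interval of length L, ∫(u')² ≥ (π/L)²∫u² with equality for the first sine mode sin(π(x−x₀)/L) (x₀ the left endpoint), so the inequality holds for all u iff (1−α)(π/L)² ≥ α − c, i.e. α ≤ ((π/L)² + c)/((π/L)² + 1) = (1 + c(L/π)²)/(1 + (L/π)²). (Direct route, valid since c ≤ 0: Poincaré gives c∫u² ≥ c(L/π)²∫(u')², so a(u,u) ≥ (1 + c(L/π)²)∫(u')², while ||u||_{H^1}² ≤ (1 + (L/π)²)∫(u')²; dividing yields the same α.) With (π/L)² = π^2/25 and c = -1/6, the largest admissible constant is α = ((π/L)² + c)/((π/L)² + 1).
Simplifying, α = (-25/6 + π^2)/(π^2 + 25).


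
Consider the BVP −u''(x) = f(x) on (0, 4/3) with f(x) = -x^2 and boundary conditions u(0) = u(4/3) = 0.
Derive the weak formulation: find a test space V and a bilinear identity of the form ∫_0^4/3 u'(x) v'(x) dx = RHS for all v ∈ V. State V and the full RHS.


V = H^1_0(0, 4/3) (so v(0) = v(4/3) = 0); weak form: ∫_0^4/3 u'v' dx = ∫_0^4/3 (-x^2) v dx for all v ∈ V.

Multiply both sides by a test function v and integrate from 0 to 4/3:
  ∫_0^4/3 −u''(x) v(x) dx = ∫_0^4/3 f(x) v(x) dx.
Integrate the LHS by parts once:
  ∫_0^4/3 −u'' v dx = −[u'(x) v(x)]_0^4/3 + ∫_0^4/3 u'(x) v'(x) dx.
Thus ∫_0^4/3 u'(x) v'(x) dx = ∫_0^4/3 f(x) v(x) dx + [u'(x) v(x)]_0^4/3.
Choose V so that boundary terms are either known or forced to vanish.
u is Dirichlet: u(0) = u(4/3) = 0. Let V = H^1_0(0, 4/3); then v(0) = v(4/3) = 0, and [u' v]_0^4/3 = 0.
Weak formulation: find u (satisfying any essential BC) such that ∫_0^4/3 u'(x) v'(x) dx = ∫_0^4/3 f v dx for all v ∈ V.
Substituting f(x) = -x^2, the right-hand side is ∫_0^4/3 (-x^2) v dx.


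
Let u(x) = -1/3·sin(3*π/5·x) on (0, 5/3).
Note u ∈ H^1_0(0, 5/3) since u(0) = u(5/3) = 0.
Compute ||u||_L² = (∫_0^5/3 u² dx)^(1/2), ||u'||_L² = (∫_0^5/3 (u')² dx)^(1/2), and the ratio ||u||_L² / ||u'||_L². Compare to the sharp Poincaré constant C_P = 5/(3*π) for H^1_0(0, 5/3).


||u||_L² / ||u'||_L² = 5/(3*π) = C_P.

u(x) = -1/3·sin(3*π/5·x), so u'(x) = -π*cos(3*π*x/5)/5.
Writing u(x) = A·sin(kπx/L) with A = -1/3 and k = 1, use ∫_0^L sin²(kπx/L) dx = L/2 and ∫_0^L cos²(kπx/L) dx = L/2.
u² = 1/9·sin²(3*π/5·x) and (u')² = π^2/25·cos²(3*π/5·x), and each of sin², cos² integrates to L/2 = 5/6 over (0, 5/3).
∫_0^5/3 u² dx = 5/54, so ||u||_L² = sqrt(30)/18.
∫_0^5/3 (u')² dx = π^2/30, so ||u'||_L² = sqrt(30)*π/30.
Ratio ||u||_L² / ||u'||_L² = 5/(3*π).
Sharp Poincaré constant on H^1_0(0, 5/3) is C_P = L/π = 5/(3*π), achieved by sin(3*π/5·x).
This is the k = 1 eigenfunction (up to amplitude), so the ratio equals the sharp Poincaré constant exactly.


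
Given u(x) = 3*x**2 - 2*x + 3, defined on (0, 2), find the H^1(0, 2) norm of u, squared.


||u||_{H^1}^2 = 1774/15

The H^1 norm (squared) on an interval (0, L) is
  ||u||_{H^1}^2 = ∫_0^L u(x)^2 dx + ∫_0^L u'(x)^2 dx.
Compute u'(x) = 6*x - 2.
Then u(x)^2 = 9*x**4 - 12*x**3 + 22*x**2 - 12*x + 9 and u'(x)^2 = 36*x**2 - 24*x + 4.
Integrate each monomial from 0 to 2 using ∫_0^2 c·x^n dx = c·2^(n+1)/(n+1):
  ∫_0^2 u(x)^2 dx = ∫_0^2 (9*x^4 - 12*x^3 + 22*x^2 - 12*x + 9) dx. Term by term:
    ∫_0^2 9*x^4 dx = 288/5;  ∫_0^2 -12*x^3 dx = -48;  ∫_0^2 22*x^2 dx = 176/3;
    ∫_0^2 -12*x dx = -24;  ∫_0^2 9 dx = 18.
  Sum: 288/5 − 48 + 176/3 − 24 + 18 = 934/15.
  ∫_0^2 u'(x)^2 dx = ∫_0^2 (36*x^2 - 24*x + 4) dx. Term by term:
    ∫_0^2 36*x^2 dx = 96;  ∫_0^2 -24*x dx = -48;  ∫_0^2 4 dx = 8.
  Sum: 96 − 48 + 8 = 56.
Adding: ||u||_{H^1}^2 = 934/15 + 56 = 1774/15.


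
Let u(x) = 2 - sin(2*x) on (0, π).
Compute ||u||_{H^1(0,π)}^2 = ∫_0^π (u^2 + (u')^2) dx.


||u||_{H^1(0,π)}^2 = 13*π/2

u'(x) = -2*cos(2*x).
Expand u² and (u')² and integrate term by term on (0, π), using: for integers n ≥ 1, ∫_0^π sin²(nx) dx = ∫_0^π cos²(nx) dx = π/2; for n ≠ n', ∫_0^π sin(nx)sin(n'x) dx = ∫_0^π cos(nx)cos(n'x) dx = 0; and by product-to-sum, ∫_0^π sin(nx)cos(n'x) dx = ½∫_0^π [sin((n+n')x) + sin((n−n')x)] dx, which is 0 when n+n' is even and 2n/(n²−n'²) when n+n' is odd (it need not vanish on (0, π)). For the constant mode: ∫_0^π 1 dx = π, ∫_0^π cos(nx) dx = 0, ∫_0^π sin(nx) dx = (1−(−1)^n)/n.
  u² squared terms: (2)²·∫1 dx = 4·π = 4*π;  (-1)²·∫sin(2x)² dx = 1·π/2 = π/2.
  u² cross terms: 2·(2)·(-1)·∫1·sin(2x) dx = -4·(0) = 0.
  So ∫_0^π u² dx = 4*π + π/2 + 0 = 9*π/2.
  (u')² squared terms: (-2)²·∫cos(2x)² dx = 4·π/2 = 2*π.
  So ∫_0^π (u')² dx = 2*π.
||u||_{H^1}^2 = (9*π/2) + (2*π) = 13*π/2.


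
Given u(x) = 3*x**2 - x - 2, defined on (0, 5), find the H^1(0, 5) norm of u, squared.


||u||_{H^1}^2 = 33925/6

The H^1 norm (squared) on an interval (0, L) is
  ||u||_{H^1}^2 = ∫_0^L u(x)^2 dx + ∫_0^L u'(x)^2 dx.
Compute u'(x) = 6*x - 1.
Then u(x)^2 = 9*x**4 - 6*x**3 - 11*x**2 + 4*x + 4 and u'(x)^2 = 36*x**2 - 12*x + 1.
Integrate each monomial from 0 to 5 using ∫_0^5 c·x^n dx = c·5^(n+1)/(n+1):
  ∫_0^5 u(x)^2 dx = ∫_0^5 (9*x^4 - 6*x^3 - 11*x^2 + 4*x + 4) dx. Term by term:
    ∫_0^5 9*x^4 dx = 5625;  ∫_0^5 -6*x^3 dx = -1875/2;  ∫_0^5 -11*x^2 dx = -1375/3;
    ∫_0^5 4*x dx = 50;  ∫_0^5 4 dx = 20.
  Sum: 5625 − 1875/2 − 1375/3 + 50 + 20 = 25795/6.
  ∫_0^5 u'(x)^2 dx = ∫_0^5 (36*x^2 - 12*x + 1) dx. Term by term:
    ∫_0^5 36*x^2 dx = 1500;  ∫_0^5 -12*x dx = -150;  ∫_0^5 1 dx = 5.
  Sum: 1500 − 150 + 5 = 1355.
Adding: ||u||_{H^1}^2 = 25795/6 + 1355 = 33925/6.


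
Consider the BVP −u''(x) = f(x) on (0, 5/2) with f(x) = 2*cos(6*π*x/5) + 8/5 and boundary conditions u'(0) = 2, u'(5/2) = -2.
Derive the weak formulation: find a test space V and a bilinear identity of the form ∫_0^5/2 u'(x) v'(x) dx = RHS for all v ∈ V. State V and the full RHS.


V = H^1(0, 5/2) (v unrestricted at boundary; u is determined up to an additive constant); weak form: ∫_0^5/2 u'v' dx = ∫_0^5/2 (2*cos(6*π*x/5) + 8/5) v dx − 2·v(5/2) − 2·v(0) for all v ∈ V.

Multiply both sides by a test function v and integrate from 0 to 5/2:
  ∫_0^5/2 −u''(x) v(x) dx = ∫_0^5/2 f(x) v(x) dx.
Integrate the LHS by parts once:
  ∫_0^5/2 −u'' v dx = −[u'(x) v(x)]_0^5/2 + ∫_0^5/2 u'(x) v'(x) dx.
Thus ∫_0^5/2 u'(x) v'(x) dx = ∫_0^5/2 f(x) v(x) dx + [u'(x) v(x)]_0^5/2.
Choose V so that boundary terms are either known or forced to vanish.
u has inhomogeneous Neumann u'(0) = 2, u'(5/2) = -2. [u' v]_0^5/2 = (-2)·v(5/2) − (2)·v(0) = − 2·v(5/2) − 2·v(0). Take V = H^1(0, 5/2); boundary term becomes part of RHS.
Weak formulation: find u (satisfying any essential BC) such that ∫_0^5/2 u'(x) v'(x) dx = ∫_0^5/2 f v dx − 2·v(5/2) − 2·v(0) for all v ∈ V (Neumann data are natural BCs: they enter the RHS as boundary terms).
Substituting f(x) = 2*cos(6*π*x/5) + 8/5, the right-hand side is ∫_0^5/2 (2*cos(6*π*x/5) + 8/5) v dx − 2·v(5/2) − 2·v(0).
Compatibility check (pure Neumann): taking v ≡ 1 ∈ V gives 0 = ∫_0^5/2 f dx + (-2) − (2), i.e. ∫_0^5/2 f dx must equal u'(0) − u'(5/2) = 4. Indeed ∫_0^5/2 (2*cos(6*π*x/5) + 8/5) dx = 4, so the data are compatible. The solution is then unique only up to an additive constant (fix it e.g. by requiring ∫_0^5/2 u dx = 0).


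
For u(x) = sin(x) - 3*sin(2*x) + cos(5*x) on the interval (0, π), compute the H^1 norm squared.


||u||_{H^1(0,π)}^2 = 208/7 + 73*π/2

u'(x) = -5*sin(5*x) + cos(x) - 6*cos(2*x).
Expand u² and (u')² and integrate term by term on (0, π), using: for integers n ≥ 1, ∫_0^π sin²(nx) dx = ∫_0^π cos²(nx) dx = π/2; for n ≠ n', ∫_0^π sin(nx)sin(n'x) dx = ∫_0^π cos(nx)cos(n'x) dx = 0; and by product-to-sum, ∫_0^π sin(nx)cos(n'x) dx = ½∫_0^π [sin((n+n')x) + sin((n−n')x)] dx, which is 0 when n+n' is even and 2n/(n²−n'²) when n+n' is odd (it need not vanish on (0, π)).
  u² squared terms: (-3)²·∫sin(2x)² dx = 9·π/2 = 9*π/2;  (1)²·∫cos(5x)² dx = 1·π/2 = π/2;  (1)²·∫sin(x)² dx = 1·π/2 = π/2.
  u² cross terms: 2·(-3)·(1)·∫sin(2x)·cos(5x) dx = -6·(-4/21) = 8/7;  2·(-3)·(1)·∫sin(2x)·sin(x) dx = -6·(0) = 0;  2·(1)·(1)·∫cos(5x)·sin(x) dx = 2·(0) = 0.
  So ∫_0^π u² dx = 9*π/2 + π/2 + π/2 + 8/7 + 0 + 0 = 8/7 + 11*π/2.
  (u')² squared terms: (-6)²·∫cos(2x)² dx = 36·π/2 = 18*π;  (-5)²·∫sin(5x)² dx = 25·π/2 = 25*π/2;  (1)²·∫cos(x)² dx = 1·π/2 = π/2.
  (u')² cross terms: 2·(-6)·(-5)·∫cos(2x)·sin(5x) dx = 60·(10/21) = 200/7;  2·(-6)·(1)·∫cos(2x)·cos(x) dx = -12·(0) = 0;  2·(-5)·(1)·∫sin(5x)·cos(x) dx = -10·(0) = 0.
  So ∫_0^π (u')² dx = 18*π + 25*π/2 + π/2 + 200/7 + 0 + 0 = 200/7 + 31*π.
||u||_{H^1}^2 = (8/7 + 11*π/2) + (200/7 + 31*π) = 208/7 + 73*π/2.


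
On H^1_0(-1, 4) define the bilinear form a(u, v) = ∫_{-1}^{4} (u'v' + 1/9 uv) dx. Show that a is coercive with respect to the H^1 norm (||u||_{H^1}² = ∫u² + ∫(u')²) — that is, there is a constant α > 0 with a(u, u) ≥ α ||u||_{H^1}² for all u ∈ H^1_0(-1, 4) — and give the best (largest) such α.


α = (25/9 + π^2)/(π^2 + 25)

Coercivity of a(·,·) on H^1_0(-1, 4) means a(u, u) ≥ α ||u||_{H^1}² for every u ∈ H^1_0.
The interval has length L = 5, and Poincaré/coercivity depend only on L. Here a(u, u) = ∫(u')² + (1/9)·∫u².
Here 0 < c = 1/9 < 1. The condition a(u,u) ≥ α||u||_{H^1}² reads (1−α)∫(u')² ≥ (α−c)∫u². Any admissible α is ≤ 1 (rapidly oscillating u have ∫u²/∫(u')² → 0), and α = 1 would force 0 ≥ (1−c)∫u², impossible since c < 1; so 1−α > 0. By the sharp Poincaré inequality on H^1_0 of an interval of length L, ∫(u')² ≥ (π/L)²∫u² with equality for the first sine mode sin(π(x−x₀)/L) (x₀ the left endpoint), so the inequality holds for all u iff (1−α)(π/L)² ≥ α − c, i.e. α ≤ ((π/L)² + c)/((π/L)² + 1) = (1 + c(L/π)²)/(1 + (L/π)²). With (π/L)² = π^2/25 and c = 1/9, the largest admissible constant is α = ((π/L)² + c)/((π/L)² + 1).
Simplifying, α = (25/9 + π^2)/(π^2 + 25).


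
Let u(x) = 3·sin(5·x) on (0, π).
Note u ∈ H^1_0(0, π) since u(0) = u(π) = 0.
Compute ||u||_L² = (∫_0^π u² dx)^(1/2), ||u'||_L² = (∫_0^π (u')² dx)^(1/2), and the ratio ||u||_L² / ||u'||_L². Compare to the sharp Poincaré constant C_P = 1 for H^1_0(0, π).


||u||_L² / ||u'||_L² = 1/5 < C_P = 1.

u(x) = 3·sin(5·x), so u'(x) = 15*cos(5*x).
Writing u(x) = A·sin(kπx/L) with A = 3 and k = 5, use ∫_0^L sin²(kπx/L) dx = L/2 and ∫_0^L cos²(kπx/L) dx = L/2.
u² = 9·sin²(5·x) and (u')² = 225·cos²(5·x), and each of sin², cos² integrates to L/2 = π/2 over (0, π).
∫_0^π u² dx = 9*π/2, so ||u||_L² = 3*sqrt(2)*sqrt(π)/2.
∫_0^π (u')² dx = 225*π/2, so ||u'||_L² = 15*sqrt(2)*sqrt(π)/2.
Ratio ||u||_L² / ||u'||_L² = 1/5.
Sharp Poincaré constant on H^1_0(0, π) is C_P = L/π = 1, achieved by sin(x).
This is the k = 5 harmonic; the ratio L/(kπ) is strictly less than C_P = L/π, consistent with the sharp inequality ||u||_L² ≤ C_P ||u'||_L².


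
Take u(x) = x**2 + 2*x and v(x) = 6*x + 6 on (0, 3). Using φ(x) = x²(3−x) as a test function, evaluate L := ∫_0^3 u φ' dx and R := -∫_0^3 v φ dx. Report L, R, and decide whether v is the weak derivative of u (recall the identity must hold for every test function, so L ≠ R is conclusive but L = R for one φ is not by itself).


LHS = -189/5, RHS = -567/5. No, v is not the weak derivative of u.

u(x) = x**2 + 2*x, classical derivative u'(x) = 2*x + 2.
φ(x) = x²(3−x), so φ'(x) = 3*x*(2 - x).
Note φ(0) = φ(3) = 0, so the boundary term u·φ vanishes.
LHS = ∫_0^3 u(x) φ'(x) dx = ∫_0^3 (-3*x^4 + 12*x^2) dx. Term by term:
  ∫_0^3 -3*x^4 dx = -729/5;  ∫_0^3 12*x^2 dx = 108.
Sum: -729/5 + 108 = -189/5.
So LHS = -189/5.
∫_0^3 v(x) φ(x) dx = ∫_0^3 (-6*x^4 + 12*x^3 + 18*x^2) dx. Term by term:
  ∫_0^3 -6*x^4 dx = -1458/5;  ∫_0^3 12*x^3 dx = 243;  ∫_0^3 18*x^2 dx = 162.
Sum: -1458/5 + 243 + 162 = 567/5.
So RHS = -∫_0^3 v(x) φ(x) dx = -567/5.
LHS − RHS = 378/5 ≠ 0, so the identity fails.
(For a valid weak derivative the identity must hold for EVERY test function, in particular this one. The failure shows v is NOT the weak derivative of u.)
Correct weak derivative would be u'(x) = 2*x + 2.


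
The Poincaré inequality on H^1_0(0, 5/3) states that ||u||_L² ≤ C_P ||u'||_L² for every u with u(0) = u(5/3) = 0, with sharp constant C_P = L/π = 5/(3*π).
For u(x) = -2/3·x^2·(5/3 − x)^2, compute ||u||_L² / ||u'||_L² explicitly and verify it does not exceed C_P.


||u||_L² / ||u'||_L² = 5*sqrt(3)/18 < C_P = 5/(3*π).

u(x) = -2/3·x^2·(5/3 − x)^2, so u'(x) = 4*x*(-18*x^2 + 45*x - 25)/27.
u(x) = -2/3·x^2·(5/3 − x)^2 vanishes at x = 0 and x = 5/3, so u ∈ H^1_0(0, 5/3). Differentiate via the product rule and integrate the resulting polynomials term by term.
  ∫_0^5/3 u² dx = ∫_0^5/3 (4*x^8/9 - 80*x^7/27 + 200*x^6/27 - 2000*x^5/243 + 2500*x^4/729) dx. Term by term:
    ∫_0^5/3 4*x^8/9 dx = 7812500/1594323;  ∫_0^5/3 -80*x^7/27 dx = -3906250/177147;  ∫_0^5/3 200*x^6/27 dx = 15625000/413343;
    ∫_0^5/3 -2000*x^5/243 dx = -15625000/531441;  ∫_0^5/3 2500*x^4/729 dx = 1562500/177147.
  Sum: 7812500/1594323 − 3906250/177147 + 15625000/413343 − 15625000/531441 + 1562500/177147 = 781250/11160261.
  ∫_0^5/3 (u')² dx = ∫_0^5/3 (64*x^6/9 - 320*x^5/9 + 5200*x^4/81 - 4000*x^3/81 + 10000*x^2/729) dx. Term by term:
    ∫_0^5/3 64*x^6/9 dx = 5000000/137781;  ∫_0^5/3 -320*x^5/9 dx = -2500000/19683;  ∫_0^5/3 5200*x^4/81 dx = 3250000/19683;
    ∫_0^5/3 -4000*x^3/81 dx = -625000/6561;  ∫_0^5/3 10000*x^2/729 dx = 1250000/59049.
  Sum: 5000000/137781 − 2500000/19683 + 3250000/19683 − 625000/6561 + 1250000/59049 = 125000/413343.
∫_0^5/3 u² dx = 781250/11160261, so ||u||_L² = 625*sqrt(42)/15309.
∫_0^5/3 (u')² dx = 125000/413343, so ||u'||_L² = 250*sqrt(14)/1701.
Ratio ||u||_L² / ||u'||_L² = 5*sqrt(3)/18.
Sharp Poincaré constant on H^1_0(0, 5/3) is C_P = L/π = 5/(3*π), achieved by sin(3*π/5·x).
A polynomial bump cannot attain the sharp Poincaré constant (only the first sine eigenfunction does), so the ratio is strictly less than C_P, consistent with ||u||_L² ≤ C_P ||u'||_L².


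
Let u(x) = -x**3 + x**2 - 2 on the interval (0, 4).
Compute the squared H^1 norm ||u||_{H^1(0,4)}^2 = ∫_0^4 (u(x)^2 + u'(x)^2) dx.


||u||_{H^1}^2 = 53072/21

The H^1 norm (squared) on an interval (0, L) is
  ||u||_{H^1}^2 = ∫_0^L u(x)^2 dx + ∫_0^L u'(x)^2 dx.
Compute u'(x) = -3*x**2 + 2*x.
Then u(x)^2 = x**6 - 2*x**5 + x**4 + 4*x**3 - 4*x**2 + 4 and u'(x)^2 = 9*x**4 - 12*x**3 + 4*x**2.
Integrate each monomial from 0 to 4 using ∫_0^4 c·x^n dx = c·4^(n+1)/(n+1):
  ∫_0^4 u(x)^2 dx = ∫_0^4 (x^6 - 2*x^5 + x^4 + 4*x^3 - 4*x^2 + 4) dx. Term by term:
    ∫_0^4 x^6 dx = 16384/7;  ∫_0^4 -2*x^5 dx = -4096/3;  ∫_0^4 x^4 dx = 1024/5;
    ∫_0^4 4*x^3 dx = 256;  ∫_0^4 -4*x^2 dx = -256/3;  ∫_0^4 4 dx = 16.
  Sum: 16384/7 − 4096/3 + 1024/5 + 256 − 256/3 + 16 = 143504/105.
  ∫_0^4 u'(x)^2 dx = ∫_0^4 (9*x^4 - 12*x^3 + 4*x^2) dx. Term by term:
    ∫_0^4 9*x^4 dx = 9216/5;  ∫_0^4 -12*x^3 dx = -768;  ∫_0^4 4*x^2 dx = 256/3.
  Sum: 9216/5 − 768 + 256/3 = 17408/15.
Adding: ||u||_{H^1}^2 = 143504/105 + 17408/15 = 53072/21.


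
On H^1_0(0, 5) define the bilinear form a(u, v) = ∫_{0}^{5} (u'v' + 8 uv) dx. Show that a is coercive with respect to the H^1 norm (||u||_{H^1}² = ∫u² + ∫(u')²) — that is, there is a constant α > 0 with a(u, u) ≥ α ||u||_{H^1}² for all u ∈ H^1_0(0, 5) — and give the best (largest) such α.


α = 1

Coercivity of a(·,·) on H^1_0(0, 5) means a(u, u) ≥ α ||u||_{H^1}² for every u ∈ H^1_0.
The interval has length L = 5, and Poincaré/coercivity depend only on L. Here a(u, u) = ∫(u')² + (8)·∫u².
Here c = 8 ≥ 1, so a(u,u) = ∫(u')² + c∫u² ≥ ∫(u')² + ∫u² = ||u||_{H^1}², i.e. α = 1 works. No larger α is possible: a(u,u) ≥ α||u||_{H^1}² means (1−α)∫(u')² ≥ (α−c)∫u², and for the modes u_n = sin(nπ(x−x₀)/L) (x₀ the left endpoint) one has ∫u_n²/∫(u_n')² = (L/(nπ))² → 0, so a(u_n,u_n)/||u_n||_{H^1}² → 1. Hence the optimal constant is α = 1.
Therefore α = 1.


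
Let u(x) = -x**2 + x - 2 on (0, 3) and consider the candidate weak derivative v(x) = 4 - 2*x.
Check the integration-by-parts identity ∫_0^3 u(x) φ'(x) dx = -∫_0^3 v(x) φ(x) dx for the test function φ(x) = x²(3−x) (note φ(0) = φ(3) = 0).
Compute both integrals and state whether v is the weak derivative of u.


LHS = 351/20, RHS = -27/10. No, v is not the weak derivative of u.

u(x) = -x**2 + x - 2, classical derivative u'(x) = 1 - 2*x.
φ(x) = x²(3−x), so φ'(x) = 3*x*(2 - x).
Note φ(0) = φ(3) = 0, so the boundary term u·φ vanishes.
LHS = ∫_0^3 u(x) φ'(x) dx = ∫_0^3 (3*x^4 - 9*x^3 + 12*x^2 - 12*x) dx. Term by term:
  ∫_0^3 3*x^4 dx = 729/5;  ∫_0^3 -9*x^3 dx = -729/4;  ∫_0^3 12*x^2 dx = 108;
  ∫_0^3 -12*x dx = -54.
Sum: 729/5 − 729/4 + 108 − 54 = 351/20.
So LHS = 351/20.
∫_0^3 v(x) φ(x) dx = ∫_0^3 (2*x^4 - 10*x^3 + 12*x^2) dx. Term by term:
  ∫_0^3 2*x^4 dx = 486/5;  ∫_0^3 -10*x^3 dx = -405/2;  ∫_0^3 12*x^2 dx = 108.
Sum: 486/5 − 405/2 + 108 = 27/10.
So RHS = -∫_0^3 v(x) φ(x) dx = -27/10.
LHS − RHS = 81/4 ≠ 0, so the identity fails.
(For a valid weak derivative the identity must hold for EVERY test function, in particular this one. The failure shows v is NOT the weak derivative of u.)
Correct weak derivative would be u'(x) = 1 - 2*x.


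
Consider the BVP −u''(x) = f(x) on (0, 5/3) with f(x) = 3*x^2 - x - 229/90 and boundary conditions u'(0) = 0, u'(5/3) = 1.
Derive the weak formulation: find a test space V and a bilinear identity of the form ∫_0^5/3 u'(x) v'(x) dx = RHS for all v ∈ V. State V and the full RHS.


V = H^1(0, 5/3) (v unrestricted at boundary; u is determined up to an additive constant); weak form: ∫_0^5/3 u'v' dx = ∫_0^5/3 (3*x^2 - x - 229/90) v dx + v(5/3) for all v ∈ V.

Multiply both sides by a test function v and integrate from 0 to 5/3:
  ∫_0^5/3 −u''(x) v(x) dx = ∫_0^5/3 f(x) v(x) dx.
Integrate the LHS by parts once:
  ∫_0^5/3 −u'' v dx = −[u'(x) v(x)]_0^5/3 + ∫_0^5/3 u'(x) v'(x) dx.
Thus ∫_0^5/3 u'(x) v'(x) dx = ∫_0^5/3 f(x) v(x) dx + [u'(x) v(x)]_0^5/3.
Choose V so that boundary terms are either known or forced to vanish.
u has inhomogeneous Neumann u'(0) = 0, u'(5/3) = 1. [u' v]_0^5/3 = (1)·v(5/3) − (0)·v(0) = v(5/3). Take V = H^1(0, 5/3); boundary term becomes part of RHS.
Weak formulation: find u (satisfying any essential BC) such that ∫_0^5/3 u'(x) v'(x) dx = ∫_0^5/3 f v dx + v(5/3) for all v ∈ V (Neumann data are natural BCs: they enter the RHS as boundary terms).
Substituting f(x) = 3*x^2 - x - 229/90, the right-hand side is ∫_0^5/3 (3*x^2 - x - 229/90) v dx + v(5/3).
Compatibility check (pure Neumann): taking v ≡ 1 ∈ V gives 0 = ∫_0^5/3 f dx + (1) − (0), i.e. ∫_0^5/3 f dx must equal u'(0) − u'(5/3) = -1. Indeed ∫_0^5/3 (3*x^2 - x - 229/90) dx = -1, so the data are compatible. The solution is then unique only up to an additive constant (fix it e.g. by requiring ∫_0^5/3 u dx = 0).


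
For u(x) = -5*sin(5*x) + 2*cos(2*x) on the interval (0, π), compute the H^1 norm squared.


||u||_{H^1(0,π)}^2 = -1000/21 + 335*π

u'(x) = -4*sin(2*x) - 25*cos(5*x).
Expand u² and (u')² and integrate term by term on (0, π), using: for integers n ≥ 1, ∫_0^π sin²(nx) dx = ∫_0^π cos²(nx) dx = π/2; for n ≠ n', ∫_0^π sin(nx)sin(n'x) dx = ∫_0^π cos(nx)cos(n'x) dx = 0; and by product-to-sum, ∫_0^π sin(nx)cos(n'x) dx = ½∫_0^π [sin((n+n')x) + sin((n−n')x)] dx, which is 0 when n+n' is even and 2n/(n²−n'²) when n+n' is odd (it need not vanish on (0, π)).
  u² squared terms: (-5)²·∫sin(5x)² dx = 25·π/2 = 25*π/2;  (2)²·∫cos(2x)² dx = 4·π/2 = 2*π.
  u² cross terms: 2·(-5)·(2)·∫sin(5x)·cos(2x) dx = -20·(10/21) = -200/21.
  So ∫_0^π u² dx = 25*π/2 + 2*π − 200/21 = -200/21 + 29*π/2.
  (u')² squared terms: (-25)²·∫cos(5x)² dx = 625·π/2 = 625*π/2;  (-4)²·∫sin(2x)² dx = 16·π/2 = 8*π.
  (u')² cross terms: 2·(-25)·(-4)·∫cos(5x)·sin(2x) dx = 200·(-4/21) = -800/21.
  So ∫_0^π (u')² dx = 625*π/2 + 8*π − 800/21 = -800/21 + 641*π/2.
||u||_{H^1}^2 = (-200/21 + 29*π/2) + (-800/21 + 641*π/2) = -1000/21 + 335*π.


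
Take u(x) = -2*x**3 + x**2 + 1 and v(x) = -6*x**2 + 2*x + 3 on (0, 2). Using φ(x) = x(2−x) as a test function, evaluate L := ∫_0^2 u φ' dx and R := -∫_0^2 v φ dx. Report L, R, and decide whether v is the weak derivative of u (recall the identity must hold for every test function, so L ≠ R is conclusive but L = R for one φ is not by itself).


LHS = 104/15, RHS = 44/15. No, v is not the weak derivative of u.

u(x) = -2*x**3 + x**2 + 1, classical derivative u'(x) = -6*x**2 + 2*x.
φ(x) = x(2−x), so φ'(x) = 2 - 2*x.
Note φ(0) = φ(2) = 0, so the boundary term u·φ vanishes.
LHS = ∫_0^2 u(x) φ'(x) dx = ∫_0^2 (4*x^4 - 6*x^3 + 2*x^2 - 2*x + 2) dx. Term by term:
  ∫_0^2 4*x^4 dx = 128/5;  ∫_0^2 -6*x^3 dx = -24;  ∫_0^2 2*x^2 dx = 16/3;
  ∫_0^2 -2*x dx = -4;  ∫_0^2 2 dx = 4.
Sum: 128/5 − 24 + 16/3 − 4 + 4 = 104/15.
So LHS = 104/15.
∫_0^2 v(x) φ(x) dx = ∫_0^2 (6*x^4 - 14*x^3 + x^2 + 6*x) dx. Term by term:
  ∫_0^2 6*x^4 dx = 192/5;  ∫_0^2 -14*x^3 dx = -56;  ∫_0^2 x^2 dx = 8/3;
  ∫_0^2 6*x dx = 12.
Sum: 192/5 − 56 + 8/3 + 12 = -44/15.
So RHS = -∫_0^2 v(x) φ(x) dx = 44/15.
LHS − RHS = 4 ≠ 0, so the identity fails.
(For a valid weak derivative the identity must hold for EVERY test function, in particular this one. The failure shows v is NOT the weak derivative of u.)
Correct weak derivative would be u'(x) = -6*x**2 + 2*x.


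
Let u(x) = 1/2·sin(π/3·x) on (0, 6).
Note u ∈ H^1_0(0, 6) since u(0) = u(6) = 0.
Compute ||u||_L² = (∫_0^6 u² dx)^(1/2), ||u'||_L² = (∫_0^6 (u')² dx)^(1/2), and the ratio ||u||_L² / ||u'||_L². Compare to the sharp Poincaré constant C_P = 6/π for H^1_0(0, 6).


||u||_L² / ||u'||_L² = 3/π < C_P = 6/π.

u(x) = 1/2·sin(π/3·x), so u'(x) = π*cos(π*x/3)/6.
Writing u(x) = A·sin(kπx/L) with A = 1/2 and k = 2, use ∫_0^L sin²(kπx/L) dx = L/2 and ∫_0^L cos²(kπx/L) dx = L/2.
u² = 1/4·sin²(π/3·x) and (u')² = π^2/36·cos²(π/3·x), and each of sin², cos² integrates to L/2 = 3 over (0, 6).
∫_0^6 u² dx = 3/4, so ||u||_L² = sqrt(3)/2.
∫_0^6 (u')² dx = π^2/12, so ||u'||_L² = sqrt(3)*π/6.
Ratio ||u||_L² / ||u'||_L² = 3/π.
Sharp Poincaré constant on H^1_0(0, 6) is C_P = L/π = 6/π, achieved by sin(π/6·x).
This is the k = 2 harmonic; the ratio L/(kπ) is strictly less than C_P = L/π, consistent with the sharp inequality ||u||_L² ≤ C_P ||u'||_L².


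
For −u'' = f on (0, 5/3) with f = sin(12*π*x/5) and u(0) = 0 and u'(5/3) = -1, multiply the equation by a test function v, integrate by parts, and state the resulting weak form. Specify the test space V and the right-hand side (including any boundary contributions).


V = {v ∈ H^1(0, 5/3) : v(0) = 0} (test functions vanish at x = 0 where u is specified); weak form: ∫_0^5/3 u'v' dx = ∫_0^5/3 (sin(12*π*x/5)) v dx − v(5/3) for all v ∈ V.

Multiply both sides by a test function v and integrate from 0 to 5/3:
  ∫_0^5/3 −u''(x) v(x) dx = ∫_0^5/3 f(x) v(x) dx.
Integrate the LHS by parts once:
  ∫_0^5/3 −u'' v dx = −[u'(x) v(x)]_0^5/3 + ∫_0^5/3 u'(x) v'(x) dx.
Thus ∫_0^5/3 u'(x) v'(x) dx = ∫_0^5/3 f(x) v(x) dx + [u'(x) v(x)]_0^5/3.
Choose V so that boundary terms are either known or forced to vanish.
Mixed BC: u(0) = 0 (Dirichlet) and u'(5/3) = -1 (Neumann). Define V = {v ∈ H^1(0, 5/3) : v(0) = 0}. Then [u' v]_0^5/3 = u'(5/3)·v(5/3) − u'(0)·0 = − v(5/3).
Weak formulation: find u (satisfying any essential BC) such that ∫_0^5/3 u'(x) v'(x) dx = ∫_0^5/3 f v dx − v(5/3) for all v ∈ V (Dirichlet at 0 absorbed into V; Neumann datum at x = 5/3 contributes the boundary term).
Substituting f(x) = sin(12*π*x/5), the right-hand side is ∫_0^5/3 (sin(12*π*x/5)) v dx − v(5/3).


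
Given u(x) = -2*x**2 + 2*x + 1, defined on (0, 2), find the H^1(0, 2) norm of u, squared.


||u||_{H^1}^2 = 334/15

The H^1 norm (squared) on an interval (0, L) is
  ||u||_{H^1}^2 = ∫_0^L u(x)^2 dx + ∫_0^L u'(x)^2 dx.
Compute u'(x) = 2 - 4*x.
Then u(x)^2 = 4*x**4 - 8*x**3 + 4*x + 1 and u'(x)^2 = 16*x**2 - 16*x + 4.
Integrate each monomial from 0 to 2 using ∫_0^2 c·x^n dx = c·2^(n+1)/(n+1):
  ∫_0^2 u(x)^2 dx = ∫_0^2 (4*x^4 - 8*x^3 + 4*x + 1) dx. Term by term:
    ∫_0^2 4*x^4 dx = 128/5;  ∫_0^2 -8*x^3 dx = -32;  ∫_0^2 4*x dx = 8;
    ∫_0^2 1 dx = 2.
  Sum: 128/5 − 32 + 8 + 2 = 18/5.
  ∫_0^2 u'(x)^2 dx = ∫_0^2 (16*x^2 - 16*x + 4) dx. Term by term:
    ∫_0^2 16*x^2 dx = 128/3;  ∫_0^2 -16*x dx = -32;  ∫_0^2 4 dx = 8.
  Sum: 128/3 − 32 + 8 = 56/3.
Adding: ||u||_{H^1}^2 = 18/5 + 56/3 = 334/15.


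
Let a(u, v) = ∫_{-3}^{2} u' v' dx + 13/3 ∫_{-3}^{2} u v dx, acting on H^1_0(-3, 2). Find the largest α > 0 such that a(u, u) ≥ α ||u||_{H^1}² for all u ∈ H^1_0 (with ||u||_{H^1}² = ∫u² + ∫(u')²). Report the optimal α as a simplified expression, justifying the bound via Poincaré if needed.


α = 1

Coercivity of a(·,·) on H^1_0(-3, 2) means a(u, u) ≥ α ||u||_{H^1}² for every u ∈ H^1_0.
The interval has length L = 5, and Poincaré/coercivity depend only on L. Here a(u, u) = ∫(u')² + (13/3)·∫u².
Here c = 13/3 ≥ 1, so a(u,u) = ∫(u')² + c∫u² ≥ ∫(u')² + ∫u² = ||u||_{H^1}², i.e. α = 1 works. No larger α is possible: a(u,u) ≥ α||u||_{H^1}² means (1−α)∫(u')² ≥ (α−c)∫u², and for the modes u_n = sin(nπ(x−x₀)/L) (x₀ the left endpoint) one has ∫u_n²/∫(u_n')² = (L/(nπ))² → 0, so a(u_n,u_n)/||u_n||_{H^1}² → 1. Hence the optimal constant is α = 1.
Therefore α = 1.
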